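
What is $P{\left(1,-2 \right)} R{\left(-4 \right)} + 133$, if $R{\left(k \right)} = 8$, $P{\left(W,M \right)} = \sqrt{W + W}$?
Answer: $133 + 8 \sqrt{2} \approx 144.31$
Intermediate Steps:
$P{\left(W,M \right)} = \sqrt{2} \sqrt{W}$ ($P{\left(W,M \right)} = \sqrt{2 W} = \sqrt{2} \sqrt{W}$)
$P{\left(1,-2 \right)} R{\left(-4 \right)} + 133 = \sqrt{2} \sqrt{1} \cdot 8 + 133 = \sqrt{2} \cdot 1 \cdot 8 + 133 = \sqrt{2} \cdot 8 + 133 = 8 \sqrt{2} + 133 = 133 + 8 \sqrt{2}$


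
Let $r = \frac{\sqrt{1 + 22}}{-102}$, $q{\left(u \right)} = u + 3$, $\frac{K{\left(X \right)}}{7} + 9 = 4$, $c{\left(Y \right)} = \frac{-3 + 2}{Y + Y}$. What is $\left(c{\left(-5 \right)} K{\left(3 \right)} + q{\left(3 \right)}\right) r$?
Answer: $- \frac{5 \sqrt{23}}{204} \approx -0.11754$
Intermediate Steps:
$c{\left(Y \right)} = - \frac{1}{2 Y}$
$K{\left(X \right)} = -35$ ($K{\left(X \right)} = -63 + 7 \cdot 4 = -63 + 28 = -35$)
$q{\left(u \right)} = 3 + u$
$r = - \frac{\sqrt{23}}{102}$ ($r = \sqrt{23} \left(- \frac{1}{102}\right) = - \frac{\sqrt{23}}{102} \approx -0.047018$)
$\left(c{\left(-5 \right)} K{\left(3 \right)} + q{\left(3 \right)}\right) r = \left(- \frac{1}{2 \left(-5\right)} \left(-35\right) + \left(3 + 3\right)\right) \left(- \frac{\sqrt{23}}{102}\right) = \left(\left(- \frac{1}{2}\right) \left(- \frac{1}{5}\right) \left(-35\right) + 6\right) \left(- \frac{\sqrt{23}}{102}\right) = \left(\frac{1}{10} \left(-35\right) + 6\right) \left(- \frac{\sqrt{23}}{102}\right) = \left(- \frac{7}{2} + 6\right) \left(- \frac{\sqrt{23}}{102}\right) = \frac{5 \left(- \frac{\sqrt{23}}{102}\right)}{2} = - \frac{5 \sqrt{23}}{204}$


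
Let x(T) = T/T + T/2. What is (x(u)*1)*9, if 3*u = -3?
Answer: 9/2 ≈ 4.5000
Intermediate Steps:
u = -1 (u = (⅓)*(-3) = -1)
x(T) = 1 + T/2 (x(T) = 1 + T*(½) = 1 + T/2)
(x(u)*1)*9 = ((1 + (½)*(-1))*1)*9 = ((1 - ½)*1)*9 = ((½)*1)*9 = (½)*9 = 9/2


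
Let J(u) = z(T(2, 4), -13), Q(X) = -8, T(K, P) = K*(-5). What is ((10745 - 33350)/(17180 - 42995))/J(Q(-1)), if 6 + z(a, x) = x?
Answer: -1507/32699 ≈ -0.046087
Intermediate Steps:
T(K, P) = -5*K
z(a, x) = -6 + x
J(u) = -19 (J(u) = -6 - 13 = -19)
((10745 - 33350)/(17180 - 42995))/J(Q(-1)) = ((10745 - 33350)/(17180 - 42995))/(-19) = -22605/(-25815)*(-1/19) = -22605*(-1/25815)*(-1/19) = (1507/1721)*(-1/19) = -1507/32699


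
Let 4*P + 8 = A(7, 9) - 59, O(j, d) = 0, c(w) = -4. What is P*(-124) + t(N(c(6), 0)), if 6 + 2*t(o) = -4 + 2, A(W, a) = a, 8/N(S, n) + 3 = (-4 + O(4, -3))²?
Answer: 1794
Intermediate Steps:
N(S, n) = 8/13 (N(S, n) = 8/(-3 + (-4 + 0)²) = 8/(-3 + (-4)²) = 8/(-3 + 16) = 8/13)
t(o) = -4 (t(o) = -3 + (-4 + 2)/2 = -3 + (½)*(-2) = -3 - 1 = -4)
P = -29/2 (P = -2 + (9 - 59)/4 = -2 + (¼)*(-50) = -2 - 25/2 = -29/2 ≈ -14.500)
P*(-124) + t(N(c(6), 0)) = -29/2*(-124) - 4 = 1798 - 4 = 1794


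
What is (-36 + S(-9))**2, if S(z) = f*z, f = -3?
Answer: 81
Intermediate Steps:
S(z) = -3*z
(-36 + S(-9))**2 = (-36 - 3*(-9))**2 = (-36 + 27)**2 = (-9)**2 = 81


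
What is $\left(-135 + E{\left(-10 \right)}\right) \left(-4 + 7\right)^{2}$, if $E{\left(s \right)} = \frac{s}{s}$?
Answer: $-1206$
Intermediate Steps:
$E{\left(s \right)} = 1$
$\left(-135 + E{\left(-10 \right)}\right) \left(-4 + 7\right)^{2} = \left(-135 + 1\right) \left(-4 + 7\right)^{2} = - 134 \cdot 3^{2} = \left(-134\right) 9 = -1206$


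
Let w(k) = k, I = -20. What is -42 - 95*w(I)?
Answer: 1858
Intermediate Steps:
-42 - 95*w(I) = -42 - 95*(-20) = -42 + 1900 = 1858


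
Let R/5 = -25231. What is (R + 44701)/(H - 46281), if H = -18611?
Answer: 40727/32446 ≈ 1.2552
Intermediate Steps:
R = -126155 (R = 5*(-25231) = -126155)
(R + 44701)/(H - 46281) = (-126155 + 44701)/(-18611 - 46281) = -81454/(-64892) = -81454*(-1/64892) = 40727/32446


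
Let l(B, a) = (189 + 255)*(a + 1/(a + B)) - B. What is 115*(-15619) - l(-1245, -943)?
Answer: -754169575/547 ≈ -1.3787e+6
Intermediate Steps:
l(B, a) = -B + 444*a + 444/(B + a) (l(B, a) = 444*(a + 1/(B + a)) - B = (444*a + 444/(B + a)) - B = -B + 444*a + 444/(B + a))
115*(-15619) - l(-1245, -943) = 115*(-15619) - (444 - 1*(-1245)**2 + 444*(-943)**2 + 443*(-1245)*(-943))/(-1245 - 943) = -1796185 - (444 - 1*1550025 + 444*889249 + 520097505)/(-2188) = -1796185 - (-1)*(444 - 1550025 + 394826556 + 520097505)/2188 = -1796185 - (-1)*913374480/2188 = -1796185 - 1*(-228343620/547) = -1796185 + 228343620/547 = -754169575/547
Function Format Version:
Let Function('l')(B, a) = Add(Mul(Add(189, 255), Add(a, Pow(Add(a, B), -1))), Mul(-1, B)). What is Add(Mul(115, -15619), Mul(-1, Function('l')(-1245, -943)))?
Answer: Rational(-754169575, 547) ≈ -1.3787e+6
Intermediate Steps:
Function('l')(B, a) = Add(Mul(-1, B), Mul(444, a), Mul(444, Pow(Add(B, a), -1))) (Function('l')(B, a) = Add(Mul(444, Add(a, Pow(Add(B, a), -1))), Mul(-1, B)) = Add(Add(Mul(444, a), Mul(444, Pow(Add(B, a), -1))), Mul(-1, B)) = Add(Mul(-1, B), Mul(444, a), Mul(444, Pow(Add(B, a), -1))))
Add(Mul(115, -15619), Mul(-1, Function('l')(-1245, -943))) = Add(Mul(115, -15619), Mul(-1, Mul(Pow(Add(-1245, -943), -1), Add(444, Mul(-1, Pow(-1245, 2)), Mul(444, Pow(-943, 2)), Mul(443, -1245, -943))))) = Add(-1796185, Mul(-1, Mul(Pow(-2188, -1), Add(444, Mul(-1, 1550025), Mul(444, 889249), 520097505)))) = Add(-1796185, Mul(-1, Mul(Rational(-1, 2188), Add(444, -1550025, 394826556, 520097505)))) = Add(-1796185, Mul(-1, Mul(Rational(-1, 2188), 913374480))) = Add(-1796185, Mul(-1, Rational(-228343620, 547))) = Add(-1796185, Rational(228343620, 547)) = Rational(-754169575, 547)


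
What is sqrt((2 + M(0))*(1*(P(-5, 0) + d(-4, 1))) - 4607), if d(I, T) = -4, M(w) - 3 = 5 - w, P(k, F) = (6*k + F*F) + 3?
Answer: I*sqrt(4917) ≈ 70.121*I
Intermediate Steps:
P(k, F) = 3 + F**2 + 6*k (P(k, F) = (6*k + F**2) + 3 = (F**2 + 6*k) + 3 = 3 + F**2 + 6*k)
M(w) = 8 - w (M(w) = 3 + (5 - w) = 8 - w)
sqrt((2 + M(0))*(1*(P(-5, 0) + d(-4, 1))) - 4607) = sqrt((2 + (8 - 1*0))*(1*((3 + 0**2 + 6*(-5)) - 4)) - 4607) = sqrt((2 + (8 + 0))*(1*((3 + 0 - 30) - 4)) - 4607) = sqrt((2 + 8)*(1*(-27 - 4)) - 4607) = sqrt(10*(1*(-31)) - 4607) = sqrt(10*(-31) - 4607) = sqrt(-310 - 4607) = sqrt(-4917) = I*sqrt(4917)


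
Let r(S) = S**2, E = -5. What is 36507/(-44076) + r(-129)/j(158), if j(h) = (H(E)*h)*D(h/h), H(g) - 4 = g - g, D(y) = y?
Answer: 59199691/2321336 ≈ 25.502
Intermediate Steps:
H(g) = 4 (H(g) = 4 + (g - g) = 4 + 0 = 4)
j(h) = 4*h (j(h) = (4*h)*(h/h) = (4*h)*1 = 4*h)
36507/(-44076) + r(-129)/j(158) = 36507/(-44076) + (-129)**2/((4*158)) = 36507*(-1/44076) + 16641/632 = -12169/14692 + 16641*(1/632) = -12169/14692 + 16641/632 = 59199691/2321336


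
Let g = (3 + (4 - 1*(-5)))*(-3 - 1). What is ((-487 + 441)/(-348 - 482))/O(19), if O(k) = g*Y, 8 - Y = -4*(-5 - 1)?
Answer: 23/318720 ≈ 7.2164e-5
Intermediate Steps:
Y = -16 (Y = 8 - (-4)*(-5 - 1) = 8 - (-4)*(-6) = 8 - 1*24 = 8 - 24 = -16)
g = -48 (g = (3 + (4 + 5))*(-4) = (3 + 9)*(-4) = 12*(-4) = -48)
O(k) = 768 (O(k) = -48*(-16) = 768)
((-487 + 441)/(-348 - 482))/O(19) = ((-487 + 441)/(-348 - 482))/768 = -46/(-830)*(1/768) = -46*(-1/830)*(1/768) = (23/415)*(1/768) = 23/318720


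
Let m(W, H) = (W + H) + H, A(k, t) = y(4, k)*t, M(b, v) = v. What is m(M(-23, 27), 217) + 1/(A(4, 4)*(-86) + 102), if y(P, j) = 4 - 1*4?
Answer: 47023/102 ≈ 461.01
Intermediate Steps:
y(P, j) = 0 (y(P, j) = 4 - 4 = 0)
A(k, t) = 0 (A(k, t) = 0*t = 0)
m(W, H) = W + 2*H (m(W, H) = (H + W) + H = W + 2*H)
m(M(-23, 27), 217) + 1/(A(4, 4)*(-86) + 102) = (27 + 2*217) + 1/(0*(-86) + 102) = (27 + 434) + 1/(0 + 102) = 461 + 1/102 = 47023/102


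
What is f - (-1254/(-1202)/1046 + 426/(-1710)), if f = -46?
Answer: -8197093889/179164110 ≈ -45.752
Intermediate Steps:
f - (-1254/(-1202)/1046 + 426/(-1710)) = -46 - (-1254/(-1202)/1046 + 426/(-1710)) = -46 - (-1254*(-1/1202)*(1/1046) + 426*(-1/1710)) = -46 - ((627/601)*(1/1046) - 71/285) = -46 - (627/628646 - 71/285) = -46 - 1*(-44455171/179164110) = -46 + 44455171/179164110 = -8197093889/179164110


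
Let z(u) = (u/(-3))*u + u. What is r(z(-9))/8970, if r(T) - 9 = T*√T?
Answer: 3/2990 - 36*I/1495 ≈ 0.0010033 - 0.02408*I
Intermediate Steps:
z(u) = u - u²/3 (z(u) = (u*(-⅓))*u + u = (-u/3)*u + u = -u²/3 + u = u - u²/3)
r(T) = 9 + T^(3/2) (r(T) = 9 + T*√T = 9 + T^(3/2))
r(z(-9))/8970 = (9 + ((⅓)*(-9)*(3 - 1*(-9)))^(3/2))/8970 = (9 + ((⅓)*(-9)*(3 + 9))^(3/2))*(1/8970) = (9 + ((⅓)*(-9)*12)^(3/2))*(1/8970) = (9 + (-36)^(3/2))*(1/8970) = (9 - 216*I)*(1/8970) = 3/2990 - 36*I/1495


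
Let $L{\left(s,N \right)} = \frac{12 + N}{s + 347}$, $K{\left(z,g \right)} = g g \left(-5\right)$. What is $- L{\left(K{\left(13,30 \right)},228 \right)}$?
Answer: $\frac{240}{4153} \approx 0.05779$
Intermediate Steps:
$K{\left(z,g \right)} = - 5 g^{2}$ ($K{\left(z,g \right)} = g^{2} \left(-5\right) = - 5 g^{2}$)
$L{\left(s,N \right)} = \frac{12 + N}{347 + s}$
$- L{\left(K{\left(13,30 \right)},228 \right)} = - \frac{12 + 228}{347 - 5 \cdot 30^{2}} = - \frac{240}{347 - 4500} = - \frac{240}{-4153} = - \frac{\left(-1\right) 240}{4153} = \left(-1\right) \left(- \frac{240}{4153}\right) = \frac{240}{4153}$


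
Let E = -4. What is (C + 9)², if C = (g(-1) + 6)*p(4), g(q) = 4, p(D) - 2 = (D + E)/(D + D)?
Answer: 841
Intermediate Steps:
p(D) = 2 + (-4 + D)/(2*D) (p(D) = 2 + (D - 4)/(D + D) = 2 + (-4 + D)/((2*D)) = 2 + (-4 + D)*(1/(2*D)) = 2 + (-4 + D)/(2*D))
C = 20 (C = (4 + 6)*(5/2 - 2/4) = 10*(5/2 - 2*¼) = 10*(5/2 - ½) = 10*2 = 20)
(C + 9)² = (20 + 9)² = 29² = 841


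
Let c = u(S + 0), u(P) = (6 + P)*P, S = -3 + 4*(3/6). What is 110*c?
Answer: -550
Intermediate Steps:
S = -1 (S = -3 + 4*(3*(⅙)) = -3 + 4*(½) = -3 + 2 = -1)
u(P) = P*(6 + P)
c = -5 (c = (-1 + 0)*(6 + (-1 + 0)) = -(6 - 1) = -1*5 = -5)
110*c = 110*(-5) = -550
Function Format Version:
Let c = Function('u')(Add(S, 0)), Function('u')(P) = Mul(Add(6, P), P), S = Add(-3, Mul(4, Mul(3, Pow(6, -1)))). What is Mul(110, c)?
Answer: -550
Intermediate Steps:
S = -1 (S = Add(-3, Mul(4, Mul(3, Rational(1, 6)))) = Add(-3, Mul(4, Rational(1, 2))) = Add(-3, 2) = -1)
Function('u')(P) = Mul(P, Add(6, P))
c = -5 (c = Mul(Add(-1, 0), Add(6, Add(-1, 0))) = Mul(-1, Add(6, -1)) = Mul(-1, 5) = -5)
Mul(110, c) = Mul(110, -5) = -550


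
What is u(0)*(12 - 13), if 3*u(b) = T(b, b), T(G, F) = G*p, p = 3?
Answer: 0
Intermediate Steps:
T(G, F) = 3*G (T(G, F) = G*3 = 3*G)
u(b) = b (u(b) = (3*b)/3 = b)
u(0)*(12 - 13) = 0*(12 - 13) = 0*(-1) = 0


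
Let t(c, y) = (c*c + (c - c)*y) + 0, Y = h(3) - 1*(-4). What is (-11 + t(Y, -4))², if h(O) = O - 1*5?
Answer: 49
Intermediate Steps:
h(O) = -5 + O (h(O) = O - 5 = -5 + O)
Y = 2 (Y = (-5 + 3) - 1*(-4) = -2 + 4 = 2)
t(c, y) = c² (t(c, y) = (c² + 0*y) + 0 = (c² + 0) + 0 = c² + 0 = c²)
(-11 + t(Y, -4))² = (-11 + 2²)² = (-11 + 4)² = (-7)² = 49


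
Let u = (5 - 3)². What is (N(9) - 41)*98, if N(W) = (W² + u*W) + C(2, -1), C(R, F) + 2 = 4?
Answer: 7644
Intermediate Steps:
C(R, F) = 2 (C(R, F) = -2 + 4 = 2)
u = 4 (u = 2² = 4)
N(W) = 2 + W² + 4*W (N(W) = (W² + 4*W) + 2 = 2 + W² + 4*W)
(N(9) - 41)*98 = ((2 + 9² + 4*9) - 41)*98 = ((2 + 81 + 36) - 41)*98 = (119 - 41)*98 = 78*98 = 7644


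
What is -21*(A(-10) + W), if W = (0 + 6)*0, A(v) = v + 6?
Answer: 84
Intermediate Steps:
A(v) = 6 + v
W = 0 (W = 6*0 = 0)
-21*(A(-10) + W) = -21*((6 - 10) + 0) = -21*(-4 + 0) = -21*(-4) = 84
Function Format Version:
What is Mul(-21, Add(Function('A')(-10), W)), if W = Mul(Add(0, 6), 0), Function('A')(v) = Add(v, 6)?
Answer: 84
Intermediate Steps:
Function('A')(v) = Add(6, v)
W = 0 (W = Mul(6, 0) = 0)
Mul(-21, Add(Function('A')(-10), W)) = Mul(-21, Add(Add(6, -10), 0)) = Mul(-21, Add(-4, 0)) = Mul(-21, -4) = 84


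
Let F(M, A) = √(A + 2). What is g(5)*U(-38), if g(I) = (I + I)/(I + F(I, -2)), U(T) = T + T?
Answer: -152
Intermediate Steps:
U(T) = 2*T
F(M, A) = √(2 + A)
g(I) = 2 (g(I) = (I + I)/(I + √(2 - 2)) = (2*I)/(I + √0) = (2*I)/(I + 0) = (2*I)/I = 2)
g(5)*U(-38) = 2*(2*(-38)) = 2*(-76) = -152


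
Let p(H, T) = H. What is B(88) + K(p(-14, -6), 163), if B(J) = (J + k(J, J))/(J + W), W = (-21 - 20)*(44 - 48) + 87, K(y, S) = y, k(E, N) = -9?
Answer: -4667/339 ≈ -13.767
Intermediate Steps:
W = 251 (W = -41*(-4) + 87 = 164 + 87 = 251)
B(J) = (-9 + J)/(251 + J) (B(J) = (J - 9)/(J + 251) = (-9 + J)/(251 + J))
B(88) + K(p(-14, -6), 163) = (-9 + 88)/(251 + 88) - 14 = 79/339 - 14 = -4667/339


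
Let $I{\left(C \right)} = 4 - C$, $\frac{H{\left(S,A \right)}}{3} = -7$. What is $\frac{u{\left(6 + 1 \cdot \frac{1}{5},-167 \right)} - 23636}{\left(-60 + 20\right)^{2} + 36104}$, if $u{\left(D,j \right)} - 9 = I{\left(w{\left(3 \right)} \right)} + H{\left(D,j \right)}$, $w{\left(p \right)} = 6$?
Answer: $- \frac{11825}{18852} \approx -0.62725$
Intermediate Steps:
$H{\left(S,A \right)} = -21$ ($H{\left(S,A \right)} = 3 \left(-7\right) = -21$)
$u{\left(D,j \right)} = -14$ ($u{\left(D,j \right)} = 9 + \left(\left(4 - 6\right) - 21\right) = 9 - 23 = -14$)
$\frac{u{\left(6 + 1 \cdot \frac{1}{5},-167 \right)} - 23636}{\left(-60 + 20\right)^{2} + 36104} = \frac{-14 - 23636}{\left(-60 + 20\right)^{2} + 36104} = - \frac{23650}{\left(-40\right)^{2} + 36104} = - \frac{23650}{1600 + 36104} = - \frac{23650}{37704} = \left(-23650\right) \frac{1}{37704} = - \frac{11825}{18852}$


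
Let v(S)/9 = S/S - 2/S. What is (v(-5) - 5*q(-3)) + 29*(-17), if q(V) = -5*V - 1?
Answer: -2752/5 ≈ -550.40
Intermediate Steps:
q(V) = -1 - 5*V
v(S) = 9 - 18/S (v(S) = 9*(S/S - 2/S) = 9*(1 - 2/S) = 9 - 18/S)
(v(-5) - 5*q(-3)) + 29*(-17) = ((9 - 18/(-5)) - 5*(-1 - 5*(-3))) + 29*(-17) = ((9 - 18*(-⅕)) - 5*(-1 + 15)) - 493 = ((9 + 18/5) - 5*14) - 493 = (63/5 - 70) - 493 = -287/5 - 493 = -2752/5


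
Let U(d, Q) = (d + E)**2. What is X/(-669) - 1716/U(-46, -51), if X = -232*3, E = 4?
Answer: 2215/32781 ≈ 0.067570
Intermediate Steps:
U(d, Q) = (4 + d)**2 (U(d, Q) = (d + 4)**2 = (4 + d)**2)
X = -696
X/(-669) - 1716/U(-46, -51) = -696/(-669) - 1716/(4 - 46)**2 = -696*(-1/669) - 1716/((-42)**2) = 232/223 - 1716/1764 = 232/223 - 1716*1/1764 = 232/223 - 143/147 = 2215/32781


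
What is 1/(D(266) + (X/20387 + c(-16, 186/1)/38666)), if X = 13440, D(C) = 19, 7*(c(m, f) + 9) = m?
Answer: 5517986194/108477824393 ≈ 0.050867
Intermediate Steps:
c(m, f) = -9 + m/7
1/(D(266) + (X/20387 + c(-16, 186/1)/38666)) = 1/(19 + (13440/20387 + (-9 + (1/7)*(-16))/38666)) = 1/(19 + (13440*(1/20387) + (-9 - 16/7)*(1/38666))) = 1/(19 + (13440/20387 - 79/7*1/38666)) = 1/(19 + (13440/20387 - 79/270662)) = 1/(19 + 3636086707/5517986194) = 1/(108477824393/5517986194) = 5517986194/108477824393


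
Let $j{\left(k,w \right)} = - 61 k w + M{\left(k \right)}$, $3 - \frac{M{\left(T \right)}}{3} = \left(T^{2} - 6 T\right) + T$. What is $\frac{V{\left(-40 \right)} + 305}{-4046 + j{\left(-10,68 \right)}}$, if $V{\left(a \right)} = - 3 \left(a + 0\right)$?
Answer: $\frac{425}{36993} \approx 0.011489$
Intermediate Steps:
$M{\left(T \right)} = 9 - 3 T^{2} + 15 T$ ($M{\left(T \right)} = 9 - 3 \left(\left(T^{2} - 6 T\right) + T\right) = 9 - 3 \left(T^{2} - 5 T\right) = 9 - \left(- 15 T + 3 T^{2}\right) = 9 - 3 T^{2} + 15 T$)
$j{\left(k,w \right)} = 9 - 3 k^{2} + 15 k - 61 k w$ ($j{\left(k,w \right)} = - 61 k w + \left(9 - 3 k^{2} + 15 k\right) = 9 - 3 k^{2} + 15 k - 61 k w$)
$V{\left(a \right)} = - 3 a$
$\frac{V{\left(-40 \right)} + 305}{-4046 + j{\left(-10,68 \right)}} = \frac{\left(-3\right) \left(-40\right) + 305}{-4046 + \left(9 - 3 \left(-10\right)^{2} + 15 \left(-10\right) - \left(-610\right) 68\right)} = \frac{120 + 305}{-4046 + \left(9 - 300 - 150 + 41480\right)} = \frac{425}{-4046 + \left(9 - 300 - 150 + 41480\right)} = \frac{425}{-4046 + 41039} = \frac{425}{36993}$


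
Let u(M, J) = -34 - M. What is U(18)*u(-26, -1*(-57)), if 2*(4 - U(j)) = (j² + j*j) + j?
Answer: 2632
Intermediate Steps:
U(j) = 4 - j² - j/2 (U(j) = 4 - ((j² + j*j) + j)/2 = 4 - ((j² + j²) + j)/2 = 4 - (2*j² + j)/2 = 4 - (j + 2*j²)/2 = 4 + (-j² - j/2) = 4 - j² - j/2)
U(18)*u(-26, -1*(-57)) = (4 - 1*18² - ½*18)*(-34 - 1*(-26)) = (4 - 1*324 - 9)*(-34 + 26) = (4 - 324 - 9)*(-8) = -329*(-8) = 2632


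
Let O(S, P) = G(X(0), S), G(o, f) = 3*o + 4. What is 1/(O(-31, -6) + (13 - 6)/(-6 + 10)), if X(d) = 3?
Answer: 4/59 ≈ 0.067797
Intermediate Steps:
G(o, f) = 4 + 3*o
O(S, P) = 13 (O(S, P) = 4 + 3*3 = 4 + 9 = 13)
1/(O(-31, -6) + (13 - 6)/(-6 + 10)) = 1/(13 + (13 - 6)/(-6 + 10)) = 1/(13 + 7/4) = 1/(59/4) = 4/59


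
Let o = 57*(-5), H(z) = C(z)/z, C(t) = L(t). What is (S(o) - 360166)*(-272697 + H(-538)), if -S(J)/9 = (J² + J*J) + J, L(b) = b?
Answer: 496211549096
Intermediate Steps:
C(t) = t
H(z) = 1 (H(z) = z/z = 1)
o = -285
S(J) = -18*J² - 9*J (S(J) = -9*((J² + J*J) + J) = -9*((J² + J²) + J) = -9*(2*J² + J) = -9*(J + 2*J²) = -18*J² - 9*J)
(S(o) - 360166)*(-272697 + H(-538)) = (-9*(-285)*(1 + 2*(-285)) - 360166)*(-272697 + 1) = (-9*(-285)*(1 - 570) - 360166)*(-272696) = (-9*(-285)*(-569) - 360166)*(-272696) = (-1459485 - 360166)*(-272696) = -1819651*(-272696) = 496211549096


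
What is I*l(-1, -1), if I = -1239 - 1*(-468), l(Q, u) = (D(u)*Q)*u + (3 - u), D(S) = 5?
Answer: -6939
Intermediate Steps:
l(Q, u) = 3 - u + 5*Q*u (l(Q, u) = (5*Q)*u + (3 - u) = 5*Q*u + (3 - u) = 3 - u + 5*Q*u)
I = -771 (I = -1239 + 468 = -771)
I*l(-1, -1) = -771*(3 - 1*(-1) + 5*(-1)*(-1)) = -771*(3 + 1 + 5) = -771*9 = -6939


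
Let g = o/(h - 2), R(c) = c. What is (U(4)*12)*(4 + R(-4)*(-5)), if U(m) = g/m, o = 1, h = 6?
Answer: 18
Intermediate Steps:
g = ¼ (g = 1/(6 - 2) = 1/4 = 1*(¼) = ¼ ≈ 0.25000)
U(m) = 1/(4*m)
(U(4)*12)*(4 + R(-4)*(-5)) = (((¼)/4)*12)*(4 - 4*(-5)) = (((¼)*(¼))*12)*(4 + 20) = ((1/16)*12)*24 = (¾)*24 = 18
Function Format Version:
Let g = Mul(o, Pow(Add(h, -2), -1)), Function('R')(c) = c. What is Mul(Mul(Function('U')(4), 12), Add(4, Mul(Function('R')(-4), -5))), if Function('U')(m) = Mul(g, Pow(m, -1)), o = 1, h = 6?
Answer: 18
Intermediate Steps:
g = Rational(1, 4) (g = Mul(1, Pow(Add(6, -2), -1)) = Mul(1, Pow(4, -1)) = Mul(1, Rational(1, 4)) = Rational(1, 4) ≈ 0.25000)
Function('U')(m) = Mul(Rational(1, 4), Pow(m, -1))
Mul(Mul(Function('U')(4), 12), Add(4, Mul(Function('R')(-4), -5))) = Mul(Mul(Mul(Rational(1, 4), Pow(4, -1)), 12), Add(4, Mul(-4, -5))) = Mul(Mul(Mul(Rational(1, 4), Rational(1, 4)), 12), Add(4, 20)) = Mul(Mul(Rational(1, 16), 12), 24) = Mul(Rational(3, 4), 24) = 18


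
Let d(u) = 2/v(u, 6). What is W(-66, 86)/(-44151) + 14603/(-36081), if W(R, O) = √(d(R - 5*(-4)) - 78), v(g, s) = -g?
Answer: -14603/36081 - I*√41239/1015473 ≈ -0.40473 - 0.00019998*I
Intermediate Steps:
d(u) = -2/u (d(u) = 2/((-u)) = 2*(-1/u) = -2/u)
W(R, O) = √(-78 - 2/(20 + R)) (W(R, O) = √(-2/(R - 5*(-4)) - 78) = √(-2/(R + 20) - 78) = √(-2/(20 + R) - 78) = √(-78 - 2/(20 + R)))
W(-66, 86)/(-44151) + 14603/(-36081) = (√2*√((781 + 39*(-66))/(-20 - 1*(-66))))/(-44151) + 14603/(-36081) = (√2*√((781 - 2574)/(-20 + 66)))*(-1/44151) + 14603*(-1/36081) = (√2*√(-1793/46))*(-1/44151) - 14603/36081 = (√2*(I*√82478/46))*(-1/44151) - 14603/36081 = (I*√41239/23)*(-1/44151) - 14603/36081 = -I*√41239/1015473 - 14603/36081 = -14603/36081 - I*√41239/1015473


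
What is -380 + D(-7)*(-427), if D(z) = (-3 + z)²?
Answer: -43080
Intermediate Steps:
-380 + D(-7)*(-427) = -380 + (-3 - 7)²*(-427) = -380 + (-10)²*(-427) = -380 + 100*(-427) = -380 - 42700 = -43080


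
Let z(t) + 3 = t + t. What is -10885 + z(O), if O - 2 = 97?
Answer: -10690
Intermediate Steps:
O = 99 (O = 2 + 97 = 99)
z(t) = -3 + 2*t (z(t) = -3 + (t + t) = -3 + 2*t)
-10885 + z(O) = -10885 + (-3 + 2*99) = -10885 + (-3 + 198) = -10885 + 195 = -10690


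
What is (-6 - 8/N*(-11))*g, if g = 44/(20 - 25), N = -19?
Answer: 8888/95 ≈ 93.558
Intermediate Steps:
g = -44/5 (g = 44/(-5) = 44*(-⅕) = -44/5 ≈ -8.8000)
(-6 - 8/N*(-11))*g = (-6 - 8/(-19)*(-11))*(-44/5) = (-6 - 8*(-1/19)*(-11))*(-44/5) = (-6 + (8/19)*(-11))*(-44/5) = (-6 - 88/19)*(-44/5) = -202/19*(-44/5) = 8888/95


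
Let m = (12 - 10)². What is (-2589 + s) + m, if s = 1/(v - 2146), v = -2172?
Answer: -11162031/4318 ≈ -2585.0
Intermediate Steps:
m = 4 (m = 2² = 4)
s = -1/4318 (s = 1/(-2172 - 2146) = 1/(-4318) = -1/4318 ≈ -0.00023159)
(-2589 + s) + m = (-2589 - 1/4318) + 4 = -11179303/4318 + 4 = -11162031/4318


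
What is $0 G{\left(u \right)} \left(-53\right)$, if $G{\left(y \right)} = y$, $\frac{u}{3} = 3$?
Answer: $0$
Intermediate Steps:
$u = 9$ ($u = 3 \cdot 3 = 9$)
$0 G{\left(u \right)} \left(-53\right) = 0 \cdot 9 \left(-53\right) = 0 \left(-53\right) = 0$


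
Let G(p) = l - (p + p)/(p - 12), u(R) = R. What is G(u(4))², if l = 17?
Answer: 324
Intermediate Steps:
G(p) = 17 - 2*p/(-12 + p) (G(p) = 17 - (p + p)/(p - 12) = 17 - 2*p/(-12 + p))
G(u(4))² = (3*(-68 + 5*4)/(-12 + 4))² = (3*(-68 + 20)/(-8))² = (3*(-⅛)*(-48))² = 18² = 324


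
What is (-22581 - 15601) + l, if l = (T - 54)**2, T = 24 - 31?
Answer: -34461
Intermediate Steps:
T = -7
l = 3721 (l = (-7 - 54)**2 = (-61)**2 = 3721)
(-22581 - 15601) + l = (-22581 - 15601) + 3721 = -38182 + 3721 = -34461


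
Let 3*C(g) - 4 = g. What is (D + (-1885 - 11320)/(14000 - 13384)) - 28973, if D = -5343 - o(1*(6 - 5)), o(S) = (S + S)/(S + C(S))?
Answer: -21152323/616 ≈ -34338.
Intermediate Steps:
C(g) = 4/3 + g/3
o(S) = 2*S/(4/3 + 4*S/3) (o(S) = (S + S)/(S + (4/3 + S/3)) = (2*S)/(4/3 + 4*S/3) = 2*S/(4/3 + 4*S/3))
D = -21375/4 (D = -5343 - 3*1*(6 - 5)/(2*(1 + 1*(6 - 5))) = -5343 - 3*1*1/(2*(1 + 1*1)) = -5343 - 3/(2*(1 + 1)) = -5343 - 3/(2*2) = -5343 - 1*¾ = -5343 - ¾ = -21375/4 ≈ -5343.8)
(D + (-1885 - 11320)/(14000 - 13384)) - 28973 = (-21375/4 + (-1885 - 11320)/(14000 - 13384)) - 28973 = (-21375/4 - 13205/616) - 28973 = -3304955/616 - 28973 = -21152323/616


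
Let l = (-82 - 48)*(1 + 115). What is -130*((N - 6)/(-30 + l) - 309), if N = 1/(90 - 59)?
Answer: 1881600565/46841 ≈ 40170.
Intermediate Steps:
l = -15080 (l = -130*116 = -15080)
N = 1/31 ≈ 0.032258
-130*((N - 6)/(-30 + l) - 309) = -130*((1/31 - 6)/(-30 - 15080) - 309) = -130*(-185/31/(-15110) - 309) = -130*(-185/31*(-1/15110) - 309) = -130*(37/93682 - 309) = -130*(-28947701/93682) = 1881600565/46841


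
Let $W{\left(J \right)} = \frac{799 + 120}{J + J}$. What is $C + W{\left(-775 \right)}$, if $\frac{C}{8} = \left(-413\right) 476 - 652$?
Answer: $- \frac{2445776919}{1550} \approx -1.5779 \cdot 10^{6}$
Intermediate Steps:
$C = -1577920$ ($C = 8 \left(\left(-413\right) 476 - 652\right) = 8 \left(-196588 - 652\right) = 8 \left(-197240\right) = -1577920$)
$W{\left(J \right)} = \frac{919}{2 J}$
$C + W{\left(-775 \right)} = -1577920 + \frac{919}{2 \left(-775\right)} = -1577920 + \frac{919}{2} \left(- \frac{1}{775}\right) = -1577920 - \frac{919}{1550} = - \frac{2445776919}{1550}$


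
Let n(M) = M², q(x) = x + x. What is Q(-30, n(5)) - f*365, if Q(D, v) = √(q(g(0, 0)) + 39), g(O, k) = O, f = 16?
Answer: -5840 + √39 ≈ -5833.8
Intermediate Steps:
q(x) = 2*x
Q(D, v) = √39 (Q(D, v) = √(2*0 + 39) = √(0 + 39) = √39)
Q(-30, n(5)) - f*365 = √39 - 16*365 = √39 - 1*5840 = √39 - 5840 = -5840 + √39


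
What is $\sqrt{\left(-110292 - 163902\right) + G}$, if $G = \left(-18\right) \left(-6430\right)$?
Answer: $3 i \sqrt{17606} \approx 398.06 i$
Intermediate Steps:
$G = 115740$
$\sqrt{\left(-110292 - 163902\right) + G} = \sqrt{\left(-110292 - 163902\right) + 115740} = \sqrt{-274194 + 115740} = \sqrt{-158454} = 3 i \sqrt{17606}$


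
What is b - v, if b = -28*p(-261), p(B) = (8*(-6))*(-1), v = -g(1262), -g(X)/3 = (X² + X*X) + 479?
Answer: -9558645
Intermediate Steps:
g(X) = -1437 - 6*X² (g(X) = -3*((X² + X*X) + 479) = -3*((X² + X²) + 479) = -3*(2*X² + 479) = -3*(479 + 2*X²) = -1437 - 6*X²)
v = 9557301 (v = -(-1437 - 6*1262²) = -(-1437 - 6*1592644) = -(-1437 - 9555864) = -1*(-9557301) = 9557301)
p(B) = 48 (p(B) = -48*(-1) = 48)
b = -1344 (b = -28*48 = -1344)
b - v = -1344 - 1*9557301 = -1344 - 9557301 = -9558645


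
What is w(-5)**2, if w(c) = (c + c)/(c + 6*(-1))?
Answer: 100/121 ≈ 0.82645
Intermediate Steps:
w(c) = 2*c/(-6 + c) (w(c) = (2*c)/(c - 6) = (2*c)/(-6 + c) = 2*c/(-6 + c))
w(-5)**2 = (2*(-5)/(-6 - 5))**2 = (2*(-5)/(-11))**2 = (2*(-5)*(-1/11))**2 = (10/11)**2 = 100/121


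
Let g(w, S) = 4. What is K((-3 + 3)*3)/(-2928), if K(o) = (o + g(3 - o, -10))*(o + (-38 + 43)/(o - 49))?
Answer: 5/35868 ≈ 0.00013940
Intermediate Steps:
K(o) = (4 + o)*(o + 5/(-49 + o)) (K(o) = (o + 4)*(o + (-38 + 43)/(o - 49)) = (4 + o)*(o + 5/(-49 + o)))
K((-3 + 3)*3)/(-2928) = ((20 + ((-3 + 3)*3)³ - 191*(-3 + 3)*3 - 45*9*(-3 + 3)²)/(-49 + (-3 + 3)*3))/(-2928) = ((20 + (0*3)³ - 0*3 - 45*(0*3)²)/(-49 + 0*3))*(-1/2928) = ((20 + 0³ - 191*0 - 45*0²)/(-49 + 0))*(-1/2928) = ((20 + 0 + 0 - 45*0)/(-49))*(-1/2928) = -(20 + 0 + 0 + 0)/49*(-1/2928) = -1/49*20*(-1/2928) = -20/49*(-1/2928) = 5/35868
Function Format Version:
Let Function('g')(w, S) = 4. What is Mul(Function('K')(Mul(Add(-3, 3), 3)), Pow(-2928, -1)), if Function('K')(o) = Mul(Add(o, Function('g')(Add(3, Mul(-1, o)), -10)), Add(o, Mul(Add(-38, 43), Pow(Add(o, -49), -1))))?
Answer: Rational(5, 35868) ≈ 0.00013940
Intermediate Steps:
Function('K')(o) = Mul(Add(4, o), Add(o, Mul(5, Pow(Add(-49, o), -1)))) (Function('K')(o) = Mul(Add(o, 4), Add(o, Mul(Add(-38, 43), Pow(Add(o, -49), -1)))) = Mul(Add(4, o), Add(o, Mul(5, Pow(Add(-49, o), -1)))))
Mul(Function('K')(Mul(Add(-3, 3), 3)), Pow(-2928, -1)) = Mul(Mul(Pow(Add(-49, Mul(Add(-3, 3), 3)), -1), Add(20, Pow(Mul(Add(-3, 3), 3), 3), Mul(-191, Mul(Add(-3, 3), 3)), Mul(-45, Pow(Mul(Add(-3, 3), 3), 2)))), Pow(-2928, -1)) = Mul(Mul(Pow(Add(-49, Mul(0, 3)), -1), Add(20, Pow(Mul(0, 3), 3), Mul(-191, Mul(0, 3)), Mul(-45, Pow(Mul(0, 3), 2)))), Rational(-1, 2928)) = Mul(Mul(Pow(Add(-49, 0), -1), Add(20, Pow(0, 3), Mul(-191, 0), Mul(-45, Pow(0, 2)))), Rational(-1, 2928)) = Mul(Mul(Pow(-49, -1), Add(20, 0, 0, Mul(-45, 0))), Rational(-1, 2928)) = Mul(Mul(Rational(-1, 49), Add(20, 0, 0, 0)), Rational(-1, 2928)) = Mul(Mul(Rational(-1, 49), 20), Rational(-1, 2928)) = Mul(Rational(-20, 49), Rational(-1, 2928)) = Rational(5, 35868)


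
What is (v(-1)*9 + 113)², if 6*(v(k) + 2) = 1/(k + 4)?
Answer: 36481/4 ≈ 9120.3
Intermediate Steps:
v(k) = -2 + 1/(6*(4 + k)) (v(k) = -2 + 1/(6*(k + 4)) = -2 + 1/(6*(4 + k)))
(v(-1)*9 + 113)² = (((-47 - 12*(-1))/(6*(4 - 1)))*9 + 113)² = (((⅙)*(-47 + 12)/3)*9 + 113)² = (((⅙)*(⅓)*(-35))*9 + 113)² = (-35/18*9 + 113)² = (-35/2 + 113)² = (191/2)² = 36481/4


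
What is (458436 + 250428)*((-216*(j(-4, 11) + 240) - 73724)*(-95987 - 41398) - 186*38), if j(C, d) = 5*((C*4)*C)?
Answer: 18959740333867008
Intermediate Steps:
j(C, d) = 20*C² (j(C, d) = 5*((4*C)*C) = 5*(4*C²) = 20*C²)
(458436 + 250428)*((-216*(j(-4, 11) + 240) - 73724)*(-95987 - 41398) - 186*38) = (458436 + 250428)*((-216*(20*(-4)² + 240) - 73724)*(-95987 - 41398) - 186*38) = 708864*((-216*(20*16 + 240) - 73724)*(-137385) - 7068) = 708864*((-216*(320 + 240) - 73724)*(-137385) - 7068) = 708864*((-216*560 - 73724)*(-137385) - 7068) = 708864*((-120960 - 73724)*(-137385) - 7068) = 708864*(-194684*(-137385) - 7068) = 708864*(26746661340 - 7068) = 708864*26746654272 = 18959740333867008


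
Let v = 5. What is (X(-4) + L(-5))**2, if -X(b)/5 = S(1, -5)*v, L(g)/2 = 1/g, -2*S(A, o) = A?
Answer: 14641/100 ≈ 146.41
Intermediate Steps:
S(A, o) = -A/2
L(g) = 2/g
X(b) = 25/2 (X(b) = -5*(-1/2*1)*5 = -(-5)*5/2 = -5*(-5/2) = 25/2)
(X(-4) + L(-5))**2 = (25/2 + 2/(-5))**2 = (25/2 + 2*(-1/5))**2 = (25/2 - 2/5)**2 = (121/10)**2 = 14641/100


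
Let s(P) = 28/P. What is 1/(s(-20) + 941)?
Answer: 5/4698 ≈ 0.0010643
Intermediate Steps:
1/(s(-20) + 941) = 1/(28/(-20) + 941) = 1/(28*(-1/20) + 941) = 1/(-7/5 + 941) = 1/(4698/5) = 5/4698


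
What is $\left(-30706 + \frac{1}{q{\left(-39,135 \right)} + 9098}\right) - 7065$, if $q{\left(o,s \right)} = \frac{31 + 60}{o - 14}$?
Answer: $- \frac{18209512360}{482103} \approx -37771.0$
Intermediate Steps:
$q{\left(o,s \right)} = \frac{91}{-14 + o}$
$\left(-30706 + \frac{1}{q{\left(-39,135 \right)} + 9098}\right) - 7065 = \left(-30706 + \frac{1}{\frac{91}{-14 - 39} + 9098}\right) - 7065 = \left(-30706 + \frac{1}{\frac{91}{-53} + 9098}\right) + \left(-10858 + 3793\right) = \left(-30706 + \frac{1}{91 \left(- \frac{1}{53}\right) + 9098}\right) - 7065 = \left(-30706 + \frac{1}{- \frac{91}{53} + 9098}\right) - 7065 = \left(-30706 + \frac{1}{\frac{482103}{53}}\right) - 7065 = \left(-30706 + \frac{53}{482103}\right) - 7065 = - \frac{14803454665}{482103} - 7065 = - \frac{18209512360}{482103}$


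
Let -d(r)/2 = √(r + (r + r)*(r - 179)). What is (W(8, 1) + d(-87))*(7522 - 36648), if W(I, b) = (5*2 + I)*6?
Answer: -3145608 + 174756*√5133 ≈ 9.3748e+6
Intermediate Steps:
W(I, b) = 60 + 6*I (W(I, b) = (10 + I)*6 = 60 + 6*I)
d(r) = -2*√(r + 2*r*(-179 + r)) (d(r) = -2*√(r + (r + r)*(r - 179)) = -2*√(r + (2*r)*(-179 + r)) = -2*√(r + 2*r*(-179 + r)))
(W(8, 1) + d(-87))*(7522 - 36648) = ((60 + 6*8) - 2*3*√5133)*(7522 - 36648) = ((60 + 48) - 2*3*√5133)*(-29126) = (108 - 2*3*√5133)*(-29126) = (108 - 6*√5133)*(-29126) = -3145608 + 174756*√5133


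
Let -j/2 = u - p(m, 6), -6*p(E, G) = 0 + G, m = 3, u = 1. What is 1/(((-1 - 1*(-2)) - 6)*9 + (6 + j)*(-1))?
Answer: -1/47 ≈ -0.021277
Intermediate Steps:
p(E, G) = -G/6 (p(E, G) = -(0 + G)/6 = -G/6)
j = -4 (j = -2*(1 - (-1)*6/6) = -2*(1 - 1*(-1)) = -2*(1 + 1) = -2*2 = -4)
1/(((-1 - 1*(-2)) - 6)*9 + (6 + j)*(-1)) = 1/(((-1 - 1*(-2)) - 6)*9 + (6 - 4)*(-1)) = 1/(((-1 + 2) - 6)*9 + 2*(-1)) = 1/((1 - 6)*9 - 2) = 1/(-5*9 - 2) = 1/(-45 - 2) = 1/(-47) = -1/47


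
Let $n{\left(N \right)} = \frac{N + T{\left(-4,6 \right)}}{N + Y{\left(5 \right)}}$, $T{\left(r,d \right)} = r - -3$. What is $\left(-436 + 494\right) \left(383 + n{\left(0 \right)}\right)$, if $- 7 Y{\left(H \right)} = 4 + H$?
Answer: $\frac{200332}{9} \approx 22259.0$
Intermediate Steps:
$Y{\left(H \right)} = - \frac{4}{7} - \frac{H}{7}$ ($Y{\left(H \right)} = - \frac{4 + H}{7} = - \frac{4}{7} - \frac{H}{7}$)
$T{\left(r,d \right)} = 3 + r$ ($T{\left(r,d \right)} = r + 3 = 3 + r$)
$n{\left(N \right)} = \frac{-1 + N}{- \frac{9}{7} + N}$ ($n{\left(N \right)} = \frac{N + \left(3 - 4\right)}{N - \frac{9}{7}} = \frac{N - 1}{N - \frac{9}{7}} = \frac{-1 + N}{N - \frac{9}{7}} = \frac{-1 + N}{- \frac{9}{7} + N}$)
$\left(-436 + 494\right) \left(383 + n{\left(0 \right)}\right) = \left(-436 + 494\right) \left(383 + \frac{7 \left(-1 + 0\right)}{-9 + 7 \cdot 0}\right) = 58 \left(383 + 7 \frac{1}{-9 + 0} \left(-1\right)\right) = 58 \left(383 + 7 \frac{1}{-9} \left(-1\right)\right) = 58 \left(383 + 7 \left(- \frac{1}{9}\right) \left(-1\right)\right) = 58 \left(383 + \frac{7}{9}\right) = 58 \cdot \frac{3454}{9} = \frac{200332}{9}$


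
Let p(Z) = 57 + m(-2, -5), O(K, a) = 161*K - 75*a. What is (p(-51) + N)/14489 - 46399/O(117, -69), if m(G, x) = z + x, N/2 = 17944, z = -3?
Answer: 190644133/347909868 ≈ 0.54797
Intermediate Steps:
O(K, a) = -75*a + 161*K
N = 35888 (N = 2*17944 = 35888)
m(G, x) = -3 + x
p(Z) = 49 (p(Z) = 57 + (-3 - 5) = 57 - 8 = 49)
(p(-51) + N)/14489 - 46399/O(117, -69) = (49 + 35888)/14489 - 46399/(-75*(-69) + 161*117) = 35937*(1/14489) - 46399/(5175 + 18837) = 35937/14489 - 46399/24012 = 190644133/347909868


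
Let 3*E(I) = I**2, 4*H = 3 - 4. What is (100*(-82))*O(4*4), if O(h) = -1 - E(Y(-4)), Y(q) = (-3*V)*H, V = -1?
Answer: 19475/2 ≈ 9737.5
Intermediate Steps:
H = -1/4 (H = (3 - 4)/4 = (1/4)*(-1) = -1/4 ≈ -0.25000)
Y(q) = -3/4 (Y(q) = -3*(-1)*(-1/4) = 3*(-1/4) = -3/4)
E(I) = I**2/3
O(h) = -19/16 (O(h) = -1 - (-3/4)**2/3 = -1 - 9/(3*16) = -1 - 1*3/16 = -1 - 3/16 = -19/16)
(100*(-82))*O(4*4) = (100*(-82))*(-19/16) = -8200*(-19/16) = 19475/2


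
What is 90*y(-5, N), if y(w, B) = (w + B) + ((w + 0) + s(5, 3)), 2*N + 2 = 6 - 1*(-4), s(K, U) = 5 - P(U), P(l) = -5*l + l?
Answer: 990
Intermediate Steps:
P(l) = -4*l
s(K, U) = 5 + 4*U (s(K, U) = 5 - (-4)*U = 5 + 4*U)
N = 4 (N = -1 + (6 - 1*(-4))/2 = -1 + (6 + 4)/2 = -1 + (1/2)*10 = -1 + 5 = 4)
y(w, B) = 17 + B + 2*w (y(w, B) = (w + B) + ((w + 0) + (5 + 4*3)) = (B + w) + (w + (5 + 12)) = (B + w) + (w + 17) = (B + w) + (17 + w) = 17 + B + 2*w)
90*y(-5, N) = 90*(17 + 4 + 2*(-5)) = 90*(17 + 4 - 10) = 90*11 = 990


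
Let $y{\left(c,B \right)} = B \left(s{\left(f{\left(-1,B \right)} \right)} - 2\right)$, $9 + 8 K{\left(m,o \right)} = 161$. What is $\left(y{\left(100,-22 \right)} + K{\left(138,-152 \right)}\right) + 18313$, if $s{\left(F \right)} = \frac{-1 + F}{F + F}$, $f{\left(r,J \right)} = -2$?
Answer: $\frac{36719}{2} \approx 18360.0$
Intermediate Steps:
$K{\left(m,o \right)} = 19$ ($K{\left(m,o \right)} = - \frac{9}{8} + \frac{1}{8} \cdot 161 = - \frac{9}{8} + \frac{161}{8} = 19$)
$s{\left(F \right)} = \frac{-1 + F}{2 F}$
$y{\left(c,B \right)} = - \frac{5 B}{4}$ ($y{\left(c,B \right)} = B \left(\frac{-1 - 2}{2 \left(-2\right)} - 2\right) = B \left(\frac{1}{2} \left(- \frac{1}{2}\right) \left(-3\right) - 2\right) = B \left(\frac{3}{4} - 2\right) = B \left(- \frac{5}{4}\right) = - \frac{5 B}{4}$)
$\left(y{\left(100,-22 \right)} + K{\left(138,-152 \right)}\right) + 18313 = \left(\left(- \frac{5}{4}\right) \left(-22\right) + 19\right) + 18313 = \left(\frac{55}{2} + 19\right) + 18313 = \frac{93}{2} + 18313 = \frac{36719}{2}$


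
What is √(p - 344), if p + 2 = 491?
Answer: √145 ≈ 12.042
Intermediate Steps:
p = 489 (p = -2 + 491 = 489)
√(p - 344) = √(489 - 344) = √145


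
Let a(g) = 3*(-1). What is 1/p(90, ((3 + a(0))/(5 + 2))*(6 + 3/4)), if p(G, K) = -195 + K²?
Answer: -1/195 ≈ -0.0051282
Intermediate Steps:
a(g) = -3
1/p(90, ((3 + a(0))/(5 + 2))*(6 + 3/4)) = 1/(-195 + (((3 - 3)/(5 + 2))*(6 + 3/4))²) = 1/(-195 + ((0/7)*(6 + 3*(¼)))²) = 1/(-195 + ((0*(⅐))*(6 + ¾))²) = 1/(-195 + (0*(27/4))²) = 1/(-195 + 0²) = 1/(-195 + 0) = 1/(-195) = -1/195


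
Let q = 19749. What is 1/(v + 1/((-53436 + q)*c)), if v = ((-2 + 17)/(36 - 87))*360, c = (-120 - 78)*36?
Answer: -4082055912/432217684783 ≈ -0.0094444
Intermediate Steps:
c = -7128 (c = -198*36 = -7128)
v = -1800/17 (v = (15/(-51))*360 = (15*(-1/51))*360 = -5/17*360 = -1800/17 ≈ -105.88)
1/(v + 1/((-53436 + q)*c)) = 1/(-1800/17 + 1/((-53436 + 19749)*(-7128))) = 1/(-1800/17 - 1/7128/(-33687)) = 1/(-1800/17 - 1/33687*(-1/7128)) = 1/(-1800/17 + 1/240120936) = 1/(-432217684783/4082055912) = -4082055912/432217684783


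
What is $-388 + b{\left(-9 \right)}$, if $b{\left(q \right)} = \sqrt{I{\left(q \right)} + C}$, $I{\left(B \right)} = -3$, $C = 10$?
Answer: $-388 + \sqrt{7} \approx -385.35$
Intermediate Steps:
$b{\left(q \right)} = \sqrt{7}$ ($b{\left(q \right)} = \sqrt{-3 + 10} = \sqrt{7}$)
$-388 + b{\left(-9 \right)} = -388 + \sqrt{7}$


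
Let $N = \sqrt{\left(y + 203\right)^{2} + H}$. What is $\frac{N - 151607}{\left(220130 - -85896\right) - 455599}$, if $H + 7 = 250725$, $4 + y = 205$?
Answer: $\frac{151607}{149573} - \frac{\sqrt{413934}}{149573} \approx 1.0093$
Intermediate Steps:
$y = 201$ ($y = -4 + 205 = 201$)
$H = 250718$ ($H = -7 + 250725 = 250718$)
$N = \sqrt{413934}$ ($N = \sqrt{\left(201 + 203\right)^{2} + 250718} = \sqrt{404^{2} + 250718} = \sqrt{163216 + 250718} = \sqrt{413934} \approx 643.38$)
$\frac{N - 151607}{\left(220130 - -85896\right) - 455599} = \frac{\sqrt{413934} - 151607}{\left(220130 - -85896\right) - 455599} = \frac{-151607 + \sqrt{413934}}{\left(220130 + 85896\right) - 455599} = \frac{-151607 + \sqrt{413934}}{306026 - 455599} = \frac{-151607 + \sqrt{413934}}{-149573} = \left(-151607 + \sqrt{413934}\right) \left(- \frac{1}{149573}\right) = \frac{151607}{149573} - \frac{\sqrt{413934}}{149573}$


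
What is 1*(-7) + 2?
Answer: -5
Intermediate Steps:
1*(-7) + 2 = -7 + 2 = -5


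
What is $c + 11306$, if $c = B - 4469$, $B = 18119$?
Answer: $24956$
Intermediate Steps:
$c = 13650$ ($c = 18119 - 4469 = 13650$)
$c + 11306 = 13650 + 11306 = 24956$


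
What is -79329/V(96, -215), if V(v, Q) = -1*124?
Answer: 2559/4 ≈ 639.75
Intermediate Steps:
V(v, Q) = -124
-79329/V(96, -215) = -79329/(-124) = -79329*(-1/124) = 2559/4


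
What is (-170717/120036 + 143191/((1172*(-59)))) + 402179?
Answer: 417269622708965/1037531166 ≈ 4.0218e+5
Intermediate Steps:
(-170717/120036 + 143191/((1172*(-59)))) + 402179 = (-170717*1/120036 + 143191/(-69148)) + 402179 = (-170717/120036 + 143191*(-1/69148)) + 402179 = (-170717/120036 - 143191/69148) + 402179 = -3624101749/1037531166 + 402179 = 417269622708965/1037531166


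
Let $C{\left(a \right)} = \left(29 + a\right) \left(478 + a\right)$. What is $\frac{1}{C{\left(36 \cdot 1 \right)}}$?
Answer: $\frac{1}{33410} \approx 2.9931 \cdot 10^{-5}$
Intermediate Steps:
$\frac{1}{C{\left(36 \cdot 1 \right)}} = \frac{1}{13862 + \left(36 \cdot 1\right)^{2} + 507 \cdot 36 \cdot 1} = \frac{1}{13862 + 36^{2} + 507 \cdot 36} = \frac{1}{13862 + 1296 + 18252} = \frac{1}{33410}$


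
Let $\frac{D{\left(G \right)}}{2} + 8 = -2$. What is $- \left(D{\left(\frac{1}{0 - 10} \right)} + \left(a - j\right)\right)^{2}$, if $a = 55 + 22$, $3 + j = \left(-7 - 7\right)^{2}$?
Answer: $-18496$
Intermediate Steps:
$j = 193$ ($j = -3 + \left(-7 - 7\right)^{2} = -3 + \left(-14\right)^{2} = -3 + 196 = 193$)
$a = 77$
$D{\left(G \right)} = -20$ ($D{\left(G \right)} = -16 + 2 \left(-2\right) = -16 - 4 = -20$)
$- \left(D{\left(\frac{1}{0 - 10} \right)} + \left(a - j\right)\right)^{2} = - \left(-20 + \left(77 - 193\right)\right)^{2} = - \left(-20 - 116\right)^{2} = - \left(-136\right)^{2} = \left(-1\right) 18496 = -18496$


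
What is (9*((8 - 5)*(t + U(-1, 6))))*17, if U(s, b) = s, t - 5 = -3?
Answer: 459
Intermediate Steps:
t = 2 (t = 5 - 3 = 2)
(9*((8 - 5)*(t + U(-1, 6))))*17 = (9*((8 - 5)*(2 - 1)))*17 = (9*(3*1))*17 = (9*3)*17 = 27*17 = 459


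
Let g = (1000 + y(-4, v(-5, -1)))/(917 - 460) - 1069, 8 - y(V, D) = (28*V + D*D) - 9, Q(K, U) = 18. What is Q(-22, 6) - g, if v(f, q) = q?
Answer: 495631/457 ≈ 1084.5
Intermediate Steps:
y(V, D) = 17 - D**2 - 28*V (y(V, D) = 8 - ((28*V + D*D) - 9) = 8 - ((28*V + D**2) - 9) = 8 - ((D**2 + 28*V) - 9) = 8 - (-9 + D**2 + 28*V) = 8 + (9 - D**2 - 28*V) = 17 - D**2 - 28*V)
g = -487405/457 (g = (1000 + (17 - 1*(-1)**2 - 28*(-4)))/(917 - 460) - 1069 = (1000 + (17 - 1*1 + 112))/457 - 1069 = (1000 + (17 - 1 + 112))*(1/457) - 1069 = (1000 + 128)*(1/457) - 1069 = 1128*(1/457) - 1069 = 1128/457 - 1069 = -487405/457 ≈ -1066.5)
Q(-22, 6) - g = 18 - 1*(-487405/457) = 18 + 487405/457 = 495631/457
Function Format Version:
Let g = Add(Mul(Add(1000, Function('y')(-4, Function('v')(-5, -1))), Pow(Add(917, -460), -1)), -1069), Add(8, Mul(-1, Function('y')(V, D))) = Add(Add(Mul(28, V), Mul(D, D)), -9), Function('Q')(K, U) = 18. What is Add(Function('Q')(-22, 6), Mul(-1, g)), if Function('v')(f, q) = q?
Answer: Rational(495631, 457) ≈ 1084.5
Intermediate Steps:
Function('y')(V, D) = Add(17, Mul(-1, Pow(D, 2)), Mul(-28, V)) (Function('y')(V, D) = Add(8, Mul(-1, Add(Add(Mul(28, V), Mul(D, D)), -9))) = Add(8, Mul(-1, Add(Add(Mul(28, V), Pow(D, 2)), -9))) = Add(8, Mul(-1, Add(Add(Pow(D, 2), Mul(28, V)), -9))) = Add(8, Mul(-1, Add(-9, Pow(D, 2), Mul(28, V)))) = Add(8, Add(9, Mul(-1, Pow(D, 2)), Mul(-28, V))) = Add(17, Mul(-1, Pow(D, 2)), Mul(-28, V)))
g = Rational(-487405, 457) (g = Add(Mul(Add(1000, Add(17, Mul(-1, Pow(-1, 2)), Mul(-28, -4))), Pow(Add(917, -460), -1)), -1069) = Add(Mul(Add(1000, Add(17, Mul(-1, 1), 112)), Pow(457, -1)), -1069) = Add(Mul(Add(1000, Add(17, -1, 112)), Rational(1, 457)), -1069) = Add(Mul(Add(1000, 128), Rational(1, 457)), -1069) = Add(Mul(1128, Rational(1, 457)), -1069) = Add(Rational(1128, 457), -1069) = Rational(-487405, 457) ≈ -1066.5)
Add(Function('Q')(-22, 6), Mul(-1, g)) = Add(18, Mul(-1, Rational(-487405, 457))) = Add(18, Rational(487405, 457)) = Rational(495631, 457)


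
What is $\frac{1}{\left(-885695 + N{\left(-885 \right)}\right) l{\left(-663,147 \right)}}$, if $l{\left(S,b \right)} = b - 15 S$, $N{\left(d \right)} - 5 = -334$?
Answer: $- \frac{1}{8941754208} \approx -1.1183 \cdot 10^{-10}$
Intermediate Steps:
$N{\left(d \right)} = -329$ ($N{\left(d \right)} = 5 - 334 = -329$)
$\frac{1}{\left(-885695 + N{\left(-885 \right)}\right) l{\left(-663,147 \right)}} = \frac{1}{\left(-885695 - 329\right) \left(147 - -9945\right)} = \frac{1}{\left(-886024\right) \left(147 + 9945\right)} = - \frac{1}{886024 \cdot 10092} = \left(- \frac{1}{886024}\right) \frac{1}{10092} = - \frac{1}{8941754208}$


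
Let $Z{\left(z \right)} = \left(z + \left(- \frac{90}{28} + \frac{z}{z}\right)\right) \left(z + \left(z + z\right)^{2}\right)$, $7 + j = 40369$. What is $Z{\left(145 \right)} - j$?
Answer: $\frac{23977241}{2} \approx 1.1989 \cdot 10^{7}$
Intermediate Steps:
$j = 40362$ ($j = -7 + 40369 = 40362$)
$Z{\left(z \right)} = \left(- \frac{31}{14} + z\right) \left(z + 4 z^{2}\right)$ ($Z{\left(z \right)} = \left(z + \left(\left(-90\right) \frac{1}{28} + 1\right)\right) \left(z + \left(2 z\right)^{2}\right) = \left(z + \left(- \frac{45}{14} + 1\right)\right) \left(z + 4 z^{2}\right) = \left(z - \frac{31}{14}\right) \left(z + 4 z^{2}\right) = \left(- \frac{31}{14} + z\right) \left(z + 4 z^{2}\right)$)
$Z{\left(145 \right)} - j = \frac{1}{14} \cdot 145 \left(-31 - 15950 + 56 \cdot 145^{2}\right) - 40362 = \frac{1}{14} \cdot 145 \left(-31 - 15950 + 56 \cdot 21025\right) - 40362 = \frac{1}{14} \cdot 145 \left(-31 - 15950 + 1177400\right) - 40362 = \frac{1}{14} \cdot 145 \cdot 1161419 - 40362 = \frac{24057965}{2} - 40362 = \frac{23977241}{2}$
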